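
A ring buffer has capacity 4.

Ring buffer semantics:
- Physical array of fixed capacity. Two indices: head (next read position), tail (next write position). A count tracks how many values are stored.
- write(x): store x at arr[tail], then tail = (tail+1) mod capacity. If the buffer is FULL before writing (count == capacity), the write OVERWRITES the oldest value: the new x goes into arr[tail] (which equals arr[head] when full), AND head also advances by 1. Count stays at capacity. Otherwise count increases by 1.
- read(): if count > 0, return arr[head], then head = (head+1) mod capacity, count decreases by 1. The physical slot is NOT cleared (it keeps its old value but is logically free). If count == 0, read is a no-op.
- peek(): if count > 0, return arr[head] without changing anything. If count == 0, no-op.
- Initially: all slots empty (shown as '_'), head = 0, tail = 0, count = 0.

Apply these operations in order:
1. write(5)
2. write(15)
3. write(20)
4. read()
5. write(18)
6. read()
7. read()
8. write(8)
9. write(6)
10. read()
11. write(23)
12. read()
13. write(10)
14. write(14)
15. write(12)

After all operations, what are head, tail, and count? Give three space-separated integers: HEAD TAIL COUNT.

Answer: 2 2 4

Derivation:
After op 1 (write(5)): arr=[5 _ _ _] head=0 tail=1 count=1
After op 2 (write(15)): arr=[5 15 _ _] head=0 tail=2 count=2
After op 3 (write(20)): arr=[5 15 20 _] head=0 tail=3 count=3
After op 4 (read()): arr=[5 15 20 _] head=1 tail=3 count=2
After op 5 (write(18)): arr=[5 15 20 18] head=1 tail=0 count=3
After op 6 (read()): arr=[5 15 20 18] head=2 tail=0 count=2
After op 7 (read()): arr=[5 15 20 18] head=3 tail=0 count=1
After op 8 (write(8)): arr=[8 15 20 18] head=3 tail=1 count=2
After op 9 (write(6)): arr=[8 6 20 18] head=3 tail=2 count=3
After op 10 (read()): arr=[8 6 20 18] head=0 tail=2 count=2
After op 11 (write(23)): arr=[8 6 23 18] head=0 tail=3 count=3
After op 12 (read()): arr=[8 6 23 18] head=1 tail=3 count=2
After op 13 (write(10)): arr=[8 6 23 10] head=1 tail=0 count=3
After op 14 (write(14)): arr=[14 6 23 10] head=1 tail=1 count=4
After op 15 (write(12)): arr=[14 12 23 10] head=2 tail=2 count=4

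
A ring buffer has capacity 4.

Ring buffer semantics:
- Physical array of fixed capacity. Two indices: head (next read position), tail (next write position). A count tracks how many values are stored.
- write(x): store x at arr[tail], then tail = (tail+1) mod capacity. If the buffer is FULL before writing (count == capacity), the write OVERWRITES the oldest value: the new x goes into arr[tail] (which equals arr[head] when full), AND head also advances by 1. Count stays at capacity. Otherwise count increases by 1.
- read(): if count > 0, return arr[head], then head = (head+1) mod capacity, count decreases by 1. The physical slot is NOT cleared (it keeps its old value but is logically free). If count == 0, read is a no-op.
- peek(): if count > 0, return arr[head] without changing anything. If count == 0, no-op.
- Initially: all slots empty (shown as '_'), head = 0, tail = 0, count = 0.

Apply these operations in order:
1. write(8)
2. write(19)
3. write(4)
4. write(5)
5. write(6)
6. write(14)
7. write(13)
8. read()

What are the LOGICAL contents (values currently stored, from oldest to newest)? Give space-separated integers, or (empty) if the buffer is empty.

After op 1 (write(8)): arr=[8 _ _ _] head=0 tail=1 count=1
After op 2 (write(19)): arr=[8 19 _ _] head=0 tail=2 count=2
After op 3 (write(4)): arr=[8 19 4 _] head=0 tail=3 count=3
After op 4 (write(5)): arr=[8 19 4 5] head=0 tail=0 count=4
After op 5 (write(6)): arr=[6 19 4 5] head=1 tail=1 count=4
After op 6 (write(14)): arr=[6 14 4 5] head=2 tail=2 count=4
After op 7 (write(13)): arr=[6 14 13 5] head=3 tail=3 count=4
After op 8 (read()): arr=[6 14 13 5] head=0 tail=3 count=3

Answer: 6 14 13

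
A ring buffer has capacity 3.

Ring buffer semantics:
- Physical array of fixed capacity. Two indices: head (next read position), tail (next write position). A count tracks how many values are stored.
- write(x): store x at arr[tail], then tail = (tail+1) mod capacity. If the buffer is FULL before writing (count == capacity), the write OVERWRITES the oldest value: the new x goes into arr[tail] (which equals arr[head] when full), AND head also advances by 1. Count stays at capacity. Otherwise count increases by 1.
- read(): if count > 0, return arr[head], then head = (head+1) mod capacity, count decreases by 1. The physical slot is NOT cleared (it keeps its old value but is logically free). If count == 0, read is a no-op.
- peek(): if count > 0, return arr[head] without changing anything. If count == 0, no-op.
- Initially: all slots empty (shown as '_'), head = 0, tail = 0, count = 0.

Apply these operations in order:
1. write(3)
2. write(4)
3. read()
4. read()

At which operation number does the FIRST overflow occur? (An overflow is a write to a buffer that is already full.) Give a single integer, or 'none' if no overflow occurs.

Answer: none

Derivation:
After op 1 (write(3)): arr=[3 _ _] head=0 tail=1 count=1
After op 2 (write(4)): arr=[3 4 _] head=0 tail=2 count=2
After op 3 (read()): arr=[3 4 _] head=1 tail=2 count=1
After op 4 (read()): arr=[3 4 _] head=2 tail=2 count=0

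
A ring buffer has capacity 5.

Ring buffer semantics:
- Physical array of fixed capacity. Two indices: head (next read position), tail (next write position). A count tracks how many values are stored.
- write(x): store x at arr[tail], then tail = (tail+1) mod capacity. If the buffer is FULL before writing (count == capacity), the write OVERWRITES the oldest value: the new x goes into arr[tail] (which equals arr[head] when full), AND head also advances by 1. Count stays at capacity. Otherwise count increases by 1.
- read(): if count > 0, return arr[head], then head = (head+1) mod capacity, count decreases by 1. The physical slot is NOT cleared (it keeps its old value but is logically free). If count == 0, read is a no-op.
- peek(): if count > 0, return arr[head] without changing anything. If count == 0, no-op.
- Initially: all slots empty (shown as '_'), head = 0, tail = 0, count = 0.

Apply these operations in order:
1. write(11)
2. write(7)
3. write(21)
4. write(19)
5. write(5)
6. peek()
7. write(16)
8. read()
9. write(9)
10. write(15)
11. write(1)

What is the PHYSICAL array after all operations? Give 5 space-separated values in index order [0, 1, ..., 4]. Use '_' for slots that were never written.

Answer: 16 9 15 1 5

Derivation:
After op 1 (write(11)): arr=[11 _ _ _ _] head=0 tail=1 count=1
After op 2 (write(7)): arr=[11 7 _ _ _] head=0 tail=2 count=2
After op 3 (write(21)): arr=[11 7 21 _ _] head=0 tail=3 count=3
After op 4 (write(19)): arr=[11 7 21 19 _] head=0 tail=4 count=4
After op 5 (write(5)): arr=[11 7 21 19 5] head=0 tail=0 count=5
After op 6 (peek()): arr=[11 7 21 19 5] head=0 tail=0 count=5
After op 7 (write(16)): arr=[16 7 21 19 5] head=1 tail=1 count=5
After op 8 (read()): arr=[16 7 21 19 5] head=2 tail=1 count=4
After op 9 (write(9)): arr=[16 9 21 19 5] head=2 tail=2 count=5
After op 10 (write(15)): arr=[16 9 15 19 5] head=3 tail=3 count=5
After op 11 (write(1)): arr=[16 9 15 1 5] head=4 tail=4 count=5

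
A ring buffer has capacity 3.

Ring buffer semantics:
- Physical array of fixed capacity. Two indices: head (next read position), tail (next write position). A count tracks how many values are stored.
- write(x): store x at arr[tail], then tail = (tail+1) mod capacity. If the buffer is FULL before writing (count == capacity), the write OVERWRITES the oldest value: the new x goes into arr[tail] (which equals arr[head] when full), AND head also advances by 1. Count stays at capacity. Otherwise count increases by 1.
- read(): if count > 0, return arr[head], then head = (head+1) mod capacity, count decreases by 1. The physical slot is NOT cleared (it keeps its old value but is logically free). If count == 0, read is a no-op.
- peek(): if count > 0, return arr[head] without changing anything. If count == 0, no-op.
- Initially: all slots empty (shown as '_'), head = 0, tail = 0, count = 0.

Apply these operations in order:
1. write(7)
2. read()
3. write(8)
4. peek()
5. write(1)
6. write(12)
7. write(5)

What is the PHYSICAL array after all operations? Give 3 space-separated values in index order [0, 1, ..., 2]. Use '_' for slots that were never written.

Answer: 12 5 1

Derivation:
After op 1 (write(7)): arr=[7 _ _] head=0 tail=1 count=1
After op 2 (read()): arr=[7 _ _] head=1 tail=1 count=0
After op 3 (write(8)): arr=[7 8 _] head=1 tail=2 count=1
After op 4 (peek()): arr=[7 8 _] head=1 tail=2 count=1
After op 5 (write(1)): arr=[7 8 1] head=1 tail=0 count=2
After op 6 (write(12)): arr=[12 8 1] head=1 tail=1 count=3
After op 7 (write(5)): arr=[12 5 1] head=2 tail=2 count=3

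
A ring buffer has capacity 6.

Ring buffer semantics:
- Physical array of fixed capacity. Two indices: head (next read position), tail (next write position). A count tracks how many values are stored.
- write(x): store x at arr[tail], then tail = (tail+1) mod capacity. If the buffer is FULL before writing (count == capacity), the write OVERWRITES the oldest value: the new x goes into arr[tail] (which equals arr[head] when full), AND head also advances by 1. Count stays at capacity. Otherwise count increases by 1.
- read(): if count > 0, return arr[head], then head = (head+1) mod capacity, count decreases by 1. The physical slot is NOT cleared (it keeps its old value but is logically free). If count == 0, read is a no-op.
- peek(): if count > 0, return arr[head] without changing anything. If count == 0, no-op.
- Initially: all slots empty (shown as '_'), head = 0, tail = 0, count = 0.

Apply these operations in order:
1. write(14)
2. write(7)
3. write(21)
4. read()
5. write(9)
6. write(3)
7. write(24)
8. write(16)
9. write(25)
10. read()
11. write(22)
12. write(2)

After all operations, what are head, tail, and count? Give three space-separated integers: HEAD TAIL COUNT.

Answer: 4 4 6

Derivation:
After op 1 (write(14)): arr=[14 _ _ _ _ _] head=0 tail=1 count=1
After op 2 (write(7)): arr=[14 7 _ _ _ _] head=0 tail=2 count=2
After op 3 (write(21)): arr=[14 7 21 _ _ _] head=0 tail=3 count=3
After op 4 (read()): arr=[14 7 21 _ _ _] head=1 tail=3 count=2
After op 5 (write(9)): arr=[14 7 21 9 _ _] head=1 tail=4 count=3
After op 6 (write(3)): arr=[14 7 21 9 3 _] head=1 tail=5 count=4
After op 7 (write(24)): arr=[14 7 21 9 3 24] head=1 tail=0 count=5
After op 8 (write(16)): arr=[16 7 21 9 3 24] head=1 tail=1 count=6
After op 9 (write(25)): arr=[16 25 21 9 3 24] head=2 tail=2 count=6
After op 10 (read()): arr=[16 25 21 9 3 24] head=3 tail=2 count=5
After op 11 (write(22)): arr=[16 25 22 9 3 24] head=3 tail=3 count=6
After op 12 (write(2)): arr=[16 25 22 2 3 24] head=4 tail=4 count=6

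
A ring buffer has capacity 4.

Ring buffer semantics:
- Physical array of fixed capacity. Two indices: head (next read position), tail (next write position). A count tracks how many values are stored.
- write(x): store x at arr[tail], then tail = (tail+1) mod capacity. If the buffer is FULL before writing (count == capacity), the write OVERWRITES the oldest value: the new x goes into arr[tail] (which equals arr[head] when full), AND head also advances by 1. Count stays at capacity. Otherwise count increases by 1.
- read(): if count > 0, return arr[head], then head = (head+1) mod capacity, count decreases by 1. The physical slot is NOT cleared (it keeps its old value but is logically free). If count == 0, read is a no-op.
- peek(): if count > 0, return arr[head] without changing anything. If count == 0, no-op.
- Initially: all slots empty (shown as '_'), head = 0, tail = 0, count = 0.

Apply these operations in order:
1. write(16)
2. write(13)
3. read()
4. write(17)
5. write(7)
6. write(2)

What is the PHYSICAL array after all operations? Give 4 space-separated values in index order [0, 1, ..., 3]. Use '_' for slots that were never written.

Answer: 2 13 17 7

Derivation:
After op 1 (write(16)): arr=[16 _ _ _] head=0 tail=1 count=1
After op 2 (write(13)): arr=[16 13 _ _] head=0 tail=2 count=2
After op 3 (read()): arr=[16 13 _ _] head=1 tail=2 count=1
After op 4 (write(17)): arr=[16 13 17 _] head=1 tail=3 count=2
After op 5 (write(7)): arr=[16 13 17 7] head=1 tail=0 count=3
After op 6 (write(2)): arr=[2 13 17 7] head=1 tail=1 count=4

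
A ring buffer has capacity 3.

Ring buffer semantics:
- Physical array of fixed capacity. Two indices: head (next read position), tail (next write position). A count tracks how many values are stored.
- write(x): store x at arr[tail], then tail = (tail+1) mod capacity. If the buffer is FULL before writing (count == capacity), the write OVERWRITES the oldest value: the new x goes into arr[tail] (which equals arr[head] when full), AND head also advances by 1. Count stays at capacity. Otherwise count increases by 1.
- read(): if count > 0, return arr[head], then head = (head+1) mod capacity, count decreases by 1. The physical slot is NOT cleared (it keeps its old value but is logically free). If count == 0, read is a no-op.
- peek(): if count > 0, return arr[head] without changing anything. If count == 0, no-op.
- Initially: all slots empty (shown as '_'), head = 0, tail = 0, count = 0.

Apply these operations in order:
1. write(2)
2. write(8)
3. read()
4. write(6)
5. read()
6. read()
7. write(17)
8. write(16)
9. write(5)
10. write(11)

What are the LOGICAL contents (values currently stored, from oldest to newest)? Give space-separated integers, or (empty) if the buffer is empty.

After op 1 (write(2)): arr=[2 _ _] head=0 tail=1 count=1
After op 2 (write(8)): arr=[2 8 _] head=0 tail=2 count=2
After op 3 (read()): arr=[2 8 _] head=1 tail=2 count=1
After op 4 (write(6)): arr=[2 8 6] head=1 tail=0 count=2
After op 5 (read()): arr=[2 8 6] head=2 tail=0 count=1
After op 6 (read()): arr=[2 8 6] head=0 tail=0 count=0
After op 7 (write(17)): arr=[17 8 6] head=0 tail=1 count=1
After op 8 (write(16)): arr=[17 16 6] head=0 tail=2 count=2
After op 9 (write(5)): arr=[17 16 5] head=0 tail=0 count=3
After op 10 (write(11)): arr=[11 16 5] head=1 tail=1 count=3

Answer: 16 5 11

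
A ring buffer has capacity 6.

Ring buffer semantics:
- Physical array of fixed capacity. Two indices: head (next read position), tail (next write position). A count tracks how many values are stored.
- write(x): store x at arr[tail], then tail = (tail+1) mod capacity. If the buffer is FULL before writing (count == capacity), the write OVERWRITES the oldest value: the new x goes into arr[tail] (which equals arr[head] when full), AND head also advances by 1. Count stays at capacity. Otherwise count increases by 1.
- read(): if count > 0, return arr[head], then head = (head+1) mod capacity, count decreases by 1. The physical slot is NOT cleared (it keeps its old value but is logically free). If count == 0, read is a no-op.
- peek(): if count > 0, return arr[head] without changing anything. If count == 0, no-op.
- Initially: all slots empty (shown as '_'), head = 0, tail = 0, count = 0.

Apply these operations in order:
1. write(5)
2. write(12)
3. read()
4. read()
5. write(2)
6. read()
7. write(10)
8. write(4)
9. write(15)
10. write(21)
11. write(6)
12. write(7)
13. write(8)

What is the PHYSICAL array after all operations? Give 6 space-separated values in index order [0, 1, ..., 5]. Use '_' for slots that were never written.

After op 1 (write(5)): arr=[5 _ _ _ _ _] head=0 tail=1 count=1
After op 2 (write(12)): arr=[5 12 _ _ _ _] head=0 tail=2 count=2
After op 3 (read()): arr=[5 12 _ _ _ _] head=1 tail=2 count=1
After op 4 (read()): arr=[5 12 _ _ _ _] head=2 tail=2 count=0
After op 5 (write(2)): arr=[5 12 2 _ _ _] head=2 tail=3 count=1
After op 6 (read()): arr=[5 12 2 _ _ _] head=3 tail=3 count=0
After op 7 (write(10)): arr=[5 12 2 10 _ _] head=3 tail=4 count=1
After op 8 (write(4)): arr=[5 12 2 10 4 _] head=3 tail=5 count=2
After op 9 (write(15)): arr=[5 12 2 10 4 15] head=3 tail=0 count=3
After op 10 (write(21)): arr=[21 12 2 10 4 15] head=3 tail=1 count=4
After op 11 (write(6)): arr=[21 6 2 10 4 15] head=3 tail=2 count=5
After op 12 (write(7)): arr=[21 6 7 10 4 15] head=3 tail=3 count=6
After op 13 (write(8)): arr=[21 6 7 8 4 15] head=4 tail=4 count=6

Answer: 21 6 7 8 4 15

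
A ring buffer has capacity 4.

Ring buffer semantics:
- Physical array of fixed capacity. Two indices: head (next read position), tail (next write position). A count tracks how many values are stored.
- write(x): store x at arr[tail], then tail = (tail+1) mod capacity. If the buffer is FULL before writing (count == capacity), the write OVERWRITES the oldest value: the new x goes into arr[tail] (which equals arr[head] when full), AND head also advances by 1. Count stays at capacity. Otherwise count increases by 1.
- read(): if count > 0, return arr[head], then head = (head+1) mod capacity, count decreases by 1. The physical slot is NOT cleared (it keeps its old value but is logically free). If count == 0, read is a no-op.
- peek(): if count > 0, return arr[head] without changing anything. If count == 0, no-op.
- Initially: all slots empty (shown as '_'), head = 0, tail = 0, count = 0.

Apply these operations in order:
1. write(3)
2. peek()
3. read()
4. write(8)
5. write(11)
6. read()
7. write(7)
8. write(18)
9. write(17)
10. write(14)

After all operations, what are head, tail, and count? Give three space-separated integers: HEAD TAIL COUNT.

After op 1 (write(3)): arr=[3 _ _ _] head=0 tail=1 count=1
After op 2 (peek()): arr=[3 _ _ _] head=0 tail=1 count=1
After op 3 (read()): arr=[3 _ _ _] head=1 tail=1 count=0
After op 4 (write(8)): arr=[3 8 _ _] head=1 tail=2 count=1
After op 5 (write(11)): arr=[3 8 11 _] head=1 tail=3 count=2
After op 6 (read()): arr=[3 8 11 _] head=2 tail=3 count=1
After op 7 (write(7)): arr=[3 8 11 7] head=2 tail=0 count=2
After op 8 (write(18)): arr=[18 8 11 7] head=2 tail=1 count=3
After op 9 (write(17)): arr=[18 17 11 7] head=2 tail=2 count=4
After op 10 (write(14)): arr=[18 17 14 7] head=3 tail=3 count=4

Answer: 3 3 4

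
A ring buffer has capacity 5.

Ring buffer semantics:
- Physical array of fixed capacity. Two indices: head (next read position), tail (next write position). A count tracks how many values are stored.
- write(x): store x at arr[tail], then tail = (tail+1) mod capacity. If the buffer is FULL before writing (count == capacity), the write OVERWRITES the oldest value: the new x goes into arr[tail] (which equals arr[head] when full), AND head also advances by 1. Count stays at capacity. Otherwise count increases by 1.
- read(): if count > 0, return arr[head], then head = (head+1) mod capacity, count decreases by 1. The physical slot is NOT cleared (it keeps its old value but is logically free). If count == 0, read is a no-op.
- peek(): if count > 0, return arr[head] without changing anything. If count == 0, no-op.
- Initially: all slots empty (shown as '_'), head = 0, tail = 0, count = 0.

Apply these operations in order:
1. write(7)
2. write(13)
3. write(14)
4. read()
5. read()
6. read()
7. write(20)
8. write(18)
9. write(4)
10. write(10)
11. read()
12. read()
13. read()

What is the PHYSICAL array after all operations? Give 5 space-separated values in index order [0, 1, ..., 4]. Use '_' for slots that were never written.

After op 1 (write(7)): arr=[7 _ _ _ _] head=0 tail=1 count=1
After op 2 (write(13)): arr=[7 13 _ _ _] head=0 tail=2 count=2
After op 3 (write(14)): arr=[7 13 14 _ _] head=0 tail=3 count=3
After op 4 (read()): arr=[7 13 14 _ _] head=1 tail=3 count=2
After op 5 (read()): arr=[7 13 14 _ _] head=2 tail=3 count=1
After op 6 (read()): arr=[7 13 14 _ _] head=3 tail=3 count=0
After op 7 (write(20)): arr=[7 13 14 20 _] head=3 tail=4 count=1
After op 8 (write(18)): arr=[7 13 14 20 18] head=3 tail=0 count=2
After op 9 (write(4)): arr=[4 13 14 20 18] head=3 tail=1 count=3
After op 10 (write(10)): arr=[4 10 14 20 18] head=3 tail=2 count=4
After op 11 (read()): arr=[4 10 14 20 18] head=4 tail=2 count=3
After op 12 (read()): arr=[4 10 14 20 18] head=0 tail=2 count=2
After op 13 (read()): arr=[4 10 14 20 18] head=1 tail=2 count=1

Answer: 4 10 14 20 18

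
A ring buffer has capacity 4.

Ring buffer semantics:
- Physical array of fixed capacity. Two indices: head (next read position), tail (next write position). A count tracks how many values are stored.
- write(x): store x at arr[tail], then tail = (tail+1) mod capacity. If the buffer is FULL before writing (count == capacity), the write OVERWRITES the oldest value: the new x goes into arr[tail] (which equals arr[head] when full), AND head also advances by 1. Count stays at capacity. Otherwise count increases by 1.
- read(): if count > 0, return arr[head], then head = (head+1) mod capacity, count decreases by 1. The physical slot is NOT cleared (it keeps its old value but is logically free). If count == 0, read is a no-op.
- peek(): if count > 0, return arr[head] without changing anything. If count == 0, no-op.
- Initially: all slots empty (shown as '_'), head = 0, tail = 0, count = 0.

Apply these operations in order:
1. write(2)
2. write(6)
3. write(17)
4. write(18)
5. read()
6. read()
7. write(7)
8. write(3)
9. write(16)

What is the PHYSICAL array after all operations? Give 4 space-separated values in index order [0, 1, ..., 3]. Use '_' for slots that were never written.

After op 1 (write(2)): arr=[2 _ _ _] head=0 tail=1 count=1
After op 2 (write(6)): arr=[2 6 _ _] head=0 tail=2 count=2
After op 3 (write(17)): arr=[2 6 17 _] head=0 tail=3 count=3
After op 4 (write(18)): arr=[2 6 17 18] head=0 tail=0 count=4
After op 5 (read()): arr=[2 6 17 18] head=1 tail=0 count=3
After op 6 (read()): arr=[2 6 17 18] head=2 tail=0 count=2
After op 7 (write(7)): arr=[7 6 17 18] head=2 tail=1 count=3
After op 8 (write(3)): arr=[7 3 17 18] head=2 tail=2 count=4
After op 9 (write(16)): arr=[7 3 16 18] head=3 tail=3 count=4

Answer: 7 3 16 18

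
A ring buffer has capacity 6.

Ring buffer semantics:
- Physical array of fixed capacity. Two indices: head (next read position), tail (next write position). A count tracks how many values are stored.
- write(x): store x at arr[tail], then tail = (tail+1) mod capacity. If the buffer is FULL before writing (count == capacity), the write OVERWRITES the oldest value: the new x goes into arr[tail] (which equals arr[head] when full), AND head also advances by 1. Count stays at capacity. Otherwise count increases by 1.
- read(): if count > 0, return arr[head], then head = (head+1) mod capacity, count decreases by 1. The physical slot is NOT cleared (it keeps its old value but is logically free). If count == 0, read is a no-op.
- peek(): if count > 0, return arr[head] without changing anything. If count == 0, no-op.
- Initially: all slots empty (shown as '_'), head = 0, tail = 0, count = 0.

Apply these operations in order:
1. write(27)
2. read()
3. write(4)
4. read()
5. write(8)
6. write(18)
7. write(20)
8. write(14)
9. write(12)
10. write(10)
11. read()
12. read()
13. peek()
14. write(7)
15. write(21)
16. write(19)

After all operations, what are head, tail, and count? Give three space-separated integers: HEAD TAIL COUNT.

After op 1 (write(27)): arr=[27 _ _ _ _ _] head=0 tail=1 count=1
After op 2 (read()): arr=[27 _ _ _ _ _] head=1 tail=1 count=0
After op 3 (write(4)): arr=[27 4 _ _ _ _] head=1 tail=2 count=1
After op 4 (read()): arr=[27 4 _ _ _ _] head=2 tail=2 count=0
After op 5 (write(8)): arr=[27 4 8 _ _ _] head=2 tail=3 count=1
After op 6 (write(18)): arr=[27 4 8 18 _ _] head=2 tail=4 count=2
After op 7 (write(20)): arr=[27 4 8 18 20 _] head=2 tail=5 count=3
After op 8 (write(14)): arr=[27 4 8 18 20 14] head=2 tail=0 count=4
After op 9 (write(12)): arr=[12 4 8 18 20 14] head=2 tail=1 count=5
After op 10 (write(10)): arr=[12 10 8 18 20 14] head=2 tail=2 count=6
After op 11 (read()): arr=[12 10 8 18 20 14] head=3 tail=2 count=5
After op 12 (read()): arr=[12 10 8 18 20 14] head=4 tail=2 count=4
After op 13 (peek()): arr=[12 10 8 18 20 14] head=4 tail=2 count=4
After op 14 (write(7)): arr=[12 10 7 18 20 14] head=4 tail=3 count=5
After op 15 (write(21)): arr=[12 10 7 21 20 14] head=4 tail=4 count=6
After op 16 (write(19)): arr=[12 10 7 21 19 14] head=5 tail=5 count=6

Answer: 5 5 6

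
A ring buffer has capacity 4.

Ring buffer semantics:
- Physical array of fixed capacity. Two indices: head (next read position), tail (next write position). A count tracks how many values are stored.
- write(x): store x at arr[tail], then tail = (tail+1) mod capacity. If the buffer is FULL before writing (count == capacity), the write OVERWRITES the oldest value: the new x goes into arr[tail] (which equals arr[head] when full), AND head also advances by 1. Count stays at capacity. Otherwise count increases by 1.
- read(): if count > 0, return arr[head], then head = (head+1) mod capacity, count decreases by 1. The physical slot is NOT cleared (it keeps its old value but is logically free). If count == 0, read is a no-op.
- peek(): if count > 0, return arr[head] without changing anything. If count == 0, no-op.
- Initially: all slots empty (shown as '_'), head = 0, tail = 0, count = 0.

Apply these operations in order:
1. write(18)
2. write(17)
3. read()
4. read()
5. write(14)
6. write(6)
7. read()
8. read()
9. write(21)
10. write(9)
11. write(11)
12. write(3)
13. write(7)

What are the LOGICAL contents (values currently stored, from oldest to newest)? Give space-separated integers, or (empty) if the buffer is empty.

After op 1 (write(18)): arr=[18 _ _ _] head=0 tail=1 count=1
After op 2 (write(17)): arr=[18 17 _ _] head=0 tail=2 count=2
After op 3 (read()): arr=[18 17 _ _] head=1 tail=2 count=1
After op 4 (read()): arr=[18 17 _ _] head=2 tail=2 count=0
After op 5 (write(14)): arr=[18 17 14 _] head=2 tail=3 count=1
After op 6 (write(6)): arr=[18 17 14 6] head=2 tail=0 count=2
After op 7 (read()): arr=[18 17 14 6] head=3 tail=0 count=1
After op 8 (read()): arr=[18 17 14 6] head=0 tail=0 count=0
After op 9 (write(21)): arr=[21 17 14 6] head=0 tail=1 count=1
After op 10 (write(9)): arr=[21 9 14 6] head=0 tail=2 count=2
After op 11 (write(11)): arr=[21 9 11 6] head=0 tail=3 count=3
After op 12 (write(3)): arr=[21 9 11 3] head=0 tail=0 count=4
After op 13 (write(7)): arr=[7 9 11 3] head=1 tail=1 count=4

Answer: 9 11 3 7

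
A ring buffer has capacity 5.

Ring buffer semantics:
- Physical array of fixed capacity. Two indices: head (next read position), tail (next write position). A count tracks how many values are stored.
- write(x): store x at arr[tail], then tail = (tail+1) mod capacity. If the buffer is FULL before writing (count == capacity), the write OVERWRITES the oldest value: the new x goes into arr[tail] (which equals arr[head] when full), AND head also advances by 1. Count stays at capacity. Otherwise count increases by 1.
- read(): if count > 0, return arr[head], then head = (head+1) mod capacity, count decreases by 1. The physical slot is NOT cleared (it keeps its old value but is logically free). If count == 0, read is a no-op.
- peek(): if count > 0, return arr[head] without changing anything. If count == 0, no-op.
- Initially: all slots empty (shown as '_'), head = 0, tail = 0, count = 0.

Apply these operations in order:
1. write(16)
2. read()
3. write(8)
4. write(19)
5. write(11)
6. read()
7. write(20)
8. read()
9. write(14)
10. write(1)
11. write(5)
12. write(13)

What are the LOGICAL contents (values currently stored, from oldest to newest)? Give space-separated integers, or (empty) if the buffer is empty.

Answer: 20 14 1 5 13

Derivation:
After op 1 (write(16)): arr=[16 _ _ _ _] head=0 tail=1 count=1
After op 2 (read()): arr=[16 _ _ _ _] head=1 tail=1 count=0
After op 3 (write(8)): arr=[16 8 _ _ _] head=1 tail=2 count=1
After op 4 (write(19)): arr=[16 8 19 _ _] head=1 tail=3 count=2
After op 5 (write(11)): arr=[16 8 19 11 _] head=1 tail=4 count=3
After op 6 (read()): arr=[16 8 19 11 _] head=2 tail=4 count=2
After op 7 (write(20)): arr=[16 8 19 11 20] head=2 tail=0 count=3
After op 8 (read()): arr=[16 8 19 11 20] head=3 tail=0 count=2
After op 9 (write(14)): arr=[14 8 19 11 20] head=3 tail=1 count=3
After op 10 (write(1)): arr=[14 1 19 11 20] head=3 tail=2 count=4
After op 11 (write(5)): arr=[14 1 5 11 20] head=3 tail=3 count=5
After op 12 (write(13)): arr=[14 1 5 13 20] head=4 tail=4 count=5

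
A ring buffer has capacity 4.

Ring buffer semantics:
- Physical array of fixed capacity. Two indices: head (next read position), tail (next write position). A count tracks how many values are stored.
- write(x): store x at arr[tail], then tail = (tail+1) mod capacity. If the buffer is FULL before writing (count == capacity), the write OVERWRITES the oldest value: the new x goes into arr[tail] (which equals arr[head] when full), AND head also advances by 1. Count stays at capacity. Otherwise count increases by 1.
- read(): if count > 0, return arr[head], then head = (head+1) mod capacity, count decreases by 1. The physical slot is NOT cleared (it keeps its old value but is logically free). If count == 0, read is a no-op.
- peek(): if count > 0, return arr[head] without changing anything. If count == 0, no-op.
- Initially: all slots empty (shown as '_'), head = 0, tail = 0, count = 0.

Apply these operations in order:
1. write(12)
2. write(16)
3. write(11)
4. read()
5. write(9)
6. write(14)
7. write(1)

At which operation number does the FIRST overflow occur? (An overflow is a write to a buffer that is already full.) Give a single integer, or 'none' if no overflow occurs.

Answer: 7

Derivation:
After op 1 (write(12)): arr=[12 _ _ _] head=0 tail=1 count=1
After op 2 (write(16)): arr=[12 16 _ _] head=0 tail=2 count=2
After op 3 (write(11)): arr=[12 16 11 _] head=0 tail=3 count=3
After op 4 (read()): arr=[12 16 11 _] head=1 tail=3 count=2
After op 5 (write(9)): arr=[12 16 11 9] head=1 tail=0 count=3
After op 6 (write(14)): arr=[14 16 11 9] head=1 tail=1 count=4
After op 7 (write(1)): arr=[14 1 11 9] head=2 tail=2 count=4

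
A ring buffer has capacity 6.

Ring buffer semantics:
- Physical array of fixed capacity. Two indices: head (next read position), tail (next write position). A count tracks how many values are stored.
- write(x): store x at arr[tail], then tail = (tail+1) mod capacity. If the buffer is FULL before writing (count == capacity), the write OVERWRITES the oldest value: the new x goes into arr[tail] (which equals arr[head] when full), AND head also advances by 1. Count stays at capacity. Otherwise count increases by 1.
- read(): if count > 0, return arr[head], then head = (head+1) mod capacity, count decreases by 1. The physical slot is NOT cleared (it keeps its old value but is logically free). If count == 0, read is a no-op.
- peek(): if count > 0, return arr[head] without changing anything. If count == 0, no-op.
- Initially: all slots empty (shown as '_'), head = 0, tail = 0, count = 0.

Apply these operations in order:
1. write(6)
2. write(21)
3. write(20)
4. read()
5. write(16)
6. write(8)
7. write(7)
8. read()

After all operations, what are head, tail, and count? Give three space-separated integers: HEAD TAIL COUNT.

After op 1 (write(6)): arr=[6 _ _ _ _ _] head=0 tail=1 count=1
After op 2 (write(21)): arr=[6 21 _ _ _ _] head=0 tail=2 count=2
After op 3 (write(20)): arr=[6 21 20 _ _ _] head=0 tail=3 count=3
After op 4 (read()): arr=[6 21 20 _ _ _] head=1 tail=3 count=2
After op 5 (write(16)): arr=[6 21 20 16 _ _] head=1 tail=4 count=3
After op 6 (write(8)): arr=[6 21 20 16 8 _] head=1 tail=5 count=4
After op 7 (write(7)): arr=[6 21 20 16 8 7] head=1 tail=0 count=5
After op 8 (read()): arr=[6 21 20 16 8 7] head=2 tail=0 count=4

Answer: 2 0 4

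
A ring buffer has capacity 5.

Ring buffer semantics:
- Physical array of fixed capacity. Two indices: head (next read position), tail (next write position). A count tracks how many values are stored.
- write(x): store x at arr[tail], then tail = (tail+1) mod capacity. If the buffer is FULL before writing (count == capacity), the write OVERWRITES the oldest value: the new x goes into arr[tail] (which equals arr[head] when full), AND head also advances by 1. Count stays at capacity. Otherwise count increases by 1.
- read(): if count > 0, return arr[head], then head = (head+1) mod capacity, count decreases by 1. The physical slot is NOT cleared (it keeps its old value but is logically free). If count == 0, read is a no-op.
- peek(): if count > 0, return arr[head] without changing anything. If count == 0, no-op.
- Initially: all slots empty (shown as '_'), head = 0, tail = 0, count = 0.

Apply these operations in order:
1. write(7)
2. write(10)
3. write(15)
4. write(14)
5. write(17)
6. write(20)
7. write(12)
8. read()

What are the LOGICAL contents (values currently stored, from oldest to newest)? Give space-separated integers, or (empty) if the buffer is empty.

After op 1 (write(7)): arr=[7 _ _ _ _] head=0 tail=1 count=1
After op 2 (write(10)): arr=[7 10 _ _ _] head=0 tail=2 count=2
After op 3 (write(15)): arr=[7 10 15 _ _] head=0 tail=3 count=3
After op 4 (write(14)): arr=[7 10 15 14 _] head=0 tail=4 count=4
After op 5 (write(17)): arr=[7 10 15 14 17] head=0 tail=0 count=5
After op 6 (write(20)): arr=[20 10 15 14 17] head=1 tail=1 count=5
After op 7 (write(12)): arr=[20 12 15 14 17] head=2 tail=2 count=5
After op 8 (read()): arr=[20 12 15 14 17] head=3 tail=2 count=4

Answer: 14 17 20 12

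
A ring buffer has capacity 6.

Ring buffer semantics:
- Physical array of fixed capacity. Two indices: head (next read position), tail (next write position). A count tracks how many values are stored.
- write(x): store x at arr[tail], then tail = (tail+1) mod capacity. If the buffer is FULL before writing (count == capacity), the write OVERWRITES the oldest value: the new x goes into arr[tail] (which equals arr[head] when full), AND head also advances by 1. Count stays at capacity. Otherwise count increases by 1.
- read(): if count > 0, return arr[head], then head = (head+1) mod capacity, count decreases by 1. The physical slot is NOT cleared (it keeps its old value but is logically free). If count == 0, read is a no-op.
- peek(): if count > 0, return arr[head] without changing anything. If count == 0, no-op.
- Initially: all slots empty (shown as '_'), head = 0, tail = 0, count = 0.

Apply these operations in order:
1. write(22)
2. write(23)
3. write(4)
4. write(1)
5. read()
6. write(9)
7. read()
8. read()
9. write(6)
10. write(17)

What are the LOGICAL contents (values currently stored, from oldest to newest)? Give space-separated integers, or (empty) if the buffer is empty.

After op 1 (write(22)): arr=[22 _ _ _ _ _] head=0 tail=1 count=1
After op 2 (write(23)): arr=[22 23 _ _ _ _] head=0 tail=2 count=2
After op 3 (write(4)): arr=[22 23 4 _ _ _] head=0 tail=3 count=3
After op 4 (write(1)): arr=[22 23 4 1 _ _] head=0 tail=4 count=4
After op 5 (read()): arr=[22 23 4 1 _ _] head=1 tail=4 count=3
After op 6 (write(9)): arr=[22 23 4 1 9 _] head=1 tail=5 count=4
After op 7 (read()): arr=[22 23 4 1 9 _] head=2 tail=5 count=3
After op 8 (read()): arr=[22 23 4 1 9 _] head=3 tail=5 count=2
After op 9 (write(6)): arr=[22 23 4 1 9 6] head=3 tail=0 count=3
After op 10 (write(17)): arr=[17 23 4 1 9 6] head=3 tail=1 count=4

Answer: 1 9 6 17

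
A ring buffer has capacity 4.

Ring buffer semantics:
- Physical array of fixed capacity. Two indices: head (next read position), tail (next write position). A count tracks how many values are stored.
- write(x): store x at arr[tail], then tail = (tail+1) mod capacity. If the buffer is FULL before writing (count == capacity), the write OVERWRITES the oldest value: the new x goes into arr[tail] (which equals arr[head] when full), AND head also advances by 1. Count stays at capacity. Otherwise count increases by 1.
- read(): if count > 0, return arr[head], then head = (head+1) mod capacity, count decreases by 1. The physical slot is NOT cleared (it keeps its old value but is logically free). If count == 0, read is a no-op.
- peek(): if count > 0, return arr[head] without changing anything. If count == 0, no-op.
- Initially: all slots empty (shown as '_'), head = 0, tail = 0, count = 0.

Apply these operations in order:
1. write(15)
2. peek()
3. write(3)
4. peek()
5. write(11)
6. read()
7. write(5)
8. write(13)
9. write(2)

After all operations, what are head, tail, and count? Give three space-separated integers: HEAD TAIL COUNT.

After op 1 (write(15)): arr=[15 _ _ _] head=0 tail=1 count=1
After op 2 (peek()): arr=[15 _ _ _] head=0 tail=1 count=1
After op 3 (write(3)): arr=[15 3 _ _] head=0 tail=2 count=2
After op 4 (peek()): arr=[15 3 _ _] head=0 tail=2 count=2
After op 5 (write(11)): arr=[15 3 11 _] head=0 tail=3 count=3
After op 6 (read()): arr=[15 3 11 _] head=1 tail=3 count=2
After op 7 (write(5)): arr=[15 3 11 5] head=1 tail=0 count=3
After op 8 (write(13)): arr=[13 3 11 5] head=1 tail=1 count=4
After op 9 (write(2)): arr=[13 2 11 5] head=2 tail=2 count=4

Answer: 2 2 4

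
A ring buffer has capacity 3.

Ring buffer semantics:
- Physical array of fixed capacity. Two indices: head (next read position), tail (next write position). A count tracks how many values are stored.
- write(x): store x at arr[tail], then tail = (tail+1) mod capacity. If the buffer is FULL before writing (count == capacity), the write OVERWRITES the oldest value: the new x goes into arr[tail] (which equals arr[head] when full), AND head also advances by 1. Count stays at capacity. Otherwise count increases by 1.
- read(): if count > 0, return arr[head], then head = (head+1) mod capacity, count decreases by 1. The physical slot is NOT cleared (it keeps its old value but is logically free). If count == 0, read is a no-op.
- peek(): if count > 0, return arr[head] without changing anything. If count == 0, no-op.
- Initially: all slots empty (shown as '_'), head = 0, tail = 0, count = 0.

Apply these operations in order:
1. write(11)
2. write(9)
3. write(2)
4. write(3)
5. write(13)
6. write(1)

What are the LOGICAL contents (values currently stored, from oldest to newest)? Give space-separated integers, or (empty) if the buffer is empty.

After op 1 (write(11)): arr=[11 _ _] head=0 tail=1 count=1
After op 2 (write(9)): arr=[11 9 _] head=0 tail=2 count=2
After op 3 (write(2)): arr=[11 9 2] head=0 tail=0 count=3
After op 4 (write(3)): arr=[3 9 2] head=1 tail=1 count=3
After op 5 (write(13)): arr=[3 13 2] head=2 tail=2 count=3
After op 6 (write(1)): arr=[3 13 1] head=0 tail=0 count=3

Answer: 3 13 1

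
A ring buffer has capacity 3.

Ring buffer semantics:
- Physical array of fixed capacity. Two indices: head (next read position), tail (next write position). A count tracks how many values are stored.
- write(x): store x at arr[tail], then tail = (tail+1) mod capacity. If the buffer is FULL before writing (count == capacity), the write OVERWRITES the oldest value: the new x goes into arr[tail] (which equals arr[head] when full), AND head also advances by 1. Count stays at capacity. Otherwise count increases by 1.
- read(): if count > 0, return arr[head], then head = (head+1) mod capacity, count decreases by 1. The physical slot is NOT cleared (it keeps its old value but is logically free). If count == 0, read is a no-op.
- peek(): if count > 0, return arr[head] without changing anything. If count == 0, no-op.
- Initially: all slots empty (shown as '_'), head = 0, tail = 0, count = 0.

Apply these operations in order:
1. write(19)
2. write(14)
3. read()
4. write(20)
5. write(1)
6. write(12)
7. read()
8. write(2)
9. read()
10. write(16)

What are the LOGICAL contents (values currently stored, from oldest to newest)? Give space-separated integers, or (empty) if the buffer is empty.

After op 1 (write(19)): arr=[19 _ _] head=0 tail=1 count=1
After op 2 (write(14)): arr=[19 14 _] head=0 tail=2 count=2
After op 3 (read()): arr=[19 14 _] head=1 tail=2 count=1
After op 4 (write(20)): arr=[19 14 20] head=1 tail=0 count=2
After op 5 (write(1)): arr=[1 14 20] head=1 tail=1 count=3
After op 6 (write(12)): arr=[1 12 20] head=2 tail=2 count=3
After op 7 (read()): arr=[1 12 20] head=0 tail=2 count=2
After op 8 (write(2)): arr=[1 12 2] head=0 tail=0 count=3
After op 9 (read()): arr=[1 12 2] head=1 tail=0 count=2
After op 10 (write(16)): arr=[16 12 2] head=1 tail=1 count=3

Answer: 12 2 16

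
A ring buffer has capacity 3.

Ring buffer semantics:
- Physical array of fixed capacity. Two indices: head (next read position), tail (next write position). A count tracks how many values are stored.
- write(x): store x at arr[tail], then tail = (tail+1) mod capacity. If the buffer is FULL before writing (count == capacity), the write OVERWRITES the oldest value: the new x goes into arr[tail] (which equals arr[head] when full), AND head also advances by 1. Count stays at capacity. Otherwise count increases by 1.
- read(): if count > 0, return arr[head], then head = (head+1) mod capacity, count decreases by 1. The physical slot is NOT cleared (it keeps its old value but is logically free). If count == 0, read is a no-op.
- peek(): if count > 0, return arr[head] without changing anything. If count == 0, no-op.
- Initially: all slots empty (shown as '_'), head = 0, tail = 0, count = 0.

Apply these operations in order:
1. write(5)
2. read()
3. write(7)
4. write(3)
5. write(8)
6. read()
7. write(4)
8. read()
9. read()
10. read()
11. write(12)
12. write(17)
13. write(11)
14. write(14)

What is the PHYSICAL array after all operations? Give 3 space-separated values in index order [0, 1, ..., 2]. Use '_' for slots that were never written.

Answer: 17 11 14

Derivation:
After op 1 (write(5)): arr=[5 _ _] head=0 tail=1 count=1
After op 2 (read()): arr=[5 _ _] head=1 tail=1 count=0
After op 3 (write(7)): arr=[5 7 _] head=1 tail=2 count=1
After op 4 (write(3)): arr=[5 7 3] head=1 tail=0 count=2
After op 5 (write(8)): arr=[8 7 3] head=1 tail=1 count=3
After op 6 (read()): arr=[8 7 3] head=2 tail=1 count=2
After op 7 (write(4)): arr=[8 4 3] head=2 tail=2 count=3
After op 8 (read()): arr=[8 4 3] head=0 tail=2 count=2
After op 9 (read()): arr=[8 4 3] head=1 tail=2 count=1
After op 10 (read()): arr=[8 4 3] head=2 tail=2 count=0
After op 11 (write(12)): arr=[8 4 12] head=2 tail=0 count=1
After op 12 (write(17)): arr=[17 4 12] head=2 tail=1 count=2
After op 13 (write(11)): arr=[17 11 12] head=2 tail=2 count=3
After op 14 (write(14)): arr=[17 11 14] head=0 tail=0 count=3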